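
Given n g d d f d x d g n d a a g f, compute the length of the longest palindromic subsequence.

One longest palindromic subsequence is ngddfddgn (positions 1,2,3,4,5,6,8,9,10); it reads the same forward and backward, and the interval DP gives dp[1][15] = 9.

9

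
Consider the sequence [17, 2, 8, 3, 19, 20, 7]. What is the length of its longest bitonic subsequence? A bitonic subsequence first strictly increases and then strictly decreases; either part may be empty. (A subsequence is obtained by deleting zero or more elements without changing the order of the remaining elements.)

One longest bitonic subsequence is 2, 8, 19, 20, 7 (positions 2,3,5,6,7): it rises to 20 then falls. Length 5 is optimal.

5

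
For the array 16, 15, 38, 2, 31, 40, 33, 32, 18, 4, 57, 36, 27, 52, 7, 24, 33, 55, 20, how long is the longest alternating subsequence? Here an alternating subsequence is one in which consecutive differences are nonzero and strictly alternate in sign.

A longest alternating subsequence is 16, 15, 38, 2, 40, 33, 57, 36, 52, 7, 24, 20 (positions 1,2,3,4,6,7,11,12,14,15,16,19); its 11 consecutive differences strictly alternate in sign, and length 12 is optimal.

12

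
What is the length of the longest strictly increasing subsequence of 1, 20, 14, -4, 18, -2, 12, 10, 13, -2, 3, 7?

4

One longest increasing subsequence is -4, -2, 12, 13 (positions 4,6,7,9), of length 4; no longer one exists.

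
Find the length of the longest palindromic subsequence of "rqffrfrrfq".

Using dp[i][j] = 2 + dp[i+1][j−1] if the ends match, else max(dp[i+1][j], dp[i][j−1]):
dp[1][10] = 7. A witness is qfrrrfq at positions 2,3,5,7,8,9,10.

7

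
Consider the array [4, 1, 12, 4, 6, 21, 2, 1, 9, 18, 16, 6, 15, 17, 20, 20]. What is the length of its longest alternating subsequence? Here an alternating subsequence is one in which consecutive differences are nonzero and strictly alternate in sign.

Track the best alternating length ending on an up-step vs a down-step at each position: up/down = 1/1, 1/2, 3/1, 3/4, 5/4, 5/1, 3/6, 1/6, 7/6, 7/6, 7/8, 7/8, 9/8, 9/8, 9/6, 9/6.
The maximum over both is 9; one such subsequence is 4, 1, 12, 4, 6, 2, 9, 6, 15.

9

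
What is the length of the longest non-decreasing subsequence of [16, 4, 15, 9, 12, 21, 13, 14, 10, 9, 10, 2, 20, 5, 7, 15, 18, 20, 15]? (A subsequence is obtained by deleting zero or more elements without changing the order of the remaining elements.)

8

Let dp[i] be the longest non-decreasing subsequence ending at position i. Then dp = [1, 1, 2, 2, 3, 4, 4, 5, 3, 3, 4, 1, 6, 2, 3, 6, 7, 8, 7].
The maximum is 8; one witness is 4, 9, 12, 13, 14, 15, 18, 20 at positions 2,4,5,7,8,16,17,18.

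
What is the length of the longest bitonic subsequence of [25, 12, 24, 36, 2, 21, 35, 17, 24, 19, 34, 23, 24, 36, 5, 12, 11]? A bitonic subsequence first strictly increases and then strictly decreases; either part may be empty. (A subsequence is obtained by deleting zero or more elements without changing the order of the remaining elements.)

8

One longest bitonic subsequence is 12, 24, 36, 35, 34, 24, 12, 11 (positions 2,3,4,7,11,13,16,17): it rises to 36 then falls. Length 8 is optimal.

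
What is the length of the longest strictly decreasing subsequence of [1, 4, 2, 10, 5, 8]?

2

One longest decreasing subsequence is 4, 2 (positions 2,3), of length 2; no longer one exists.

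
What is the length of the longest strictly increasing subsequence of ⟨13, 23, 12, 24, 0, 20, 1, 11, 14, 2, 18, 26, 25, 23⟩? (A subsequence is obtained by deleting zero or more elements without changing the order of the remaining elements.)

6

Let dp[i] be the longest increasing subsequence ending at position i. Then dp = [1, 2, 1, 3, 1, 2, 2, 3, 4, 3, 5, 6, 6, 6].
The maximum is 6; one witness is 0, 1, 11, 14, 18, 26 at positions 5,7,8,9,11,12.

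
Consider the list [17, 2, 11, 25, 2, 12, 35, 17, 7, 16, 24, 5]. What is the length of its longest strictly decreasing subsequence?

4

Let dp[i] be the longest decreasing subsequence ending at position i. Then dp = [1, 2, 2, 1, 3, 2, 1, 2, 3, 3, 2, 4].
The maximum is 4; one witness is 17, 11, 7, 5 at positions 1,3,9,12.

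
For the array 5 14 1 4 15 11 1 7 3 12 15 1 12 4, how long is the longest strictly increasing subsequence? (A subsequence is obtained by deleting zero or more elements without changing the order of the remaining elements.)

Let dp[i] be the longest increasing subsequence ending at position i. Then dp = [1, 2, 1, 2, 3, 3, 1, 3, 2, 4, 5, 1, 4, 3].
The maximum is 5; one witness is 1, 4, 11, 12, 15 at positions 3,4,6,10,11.

5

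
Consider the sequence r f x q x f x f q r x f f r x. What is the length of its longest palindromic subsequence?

11

Using dp[i][j] = 2 + dp[i+1][j−1] if the ends match, else max(dp[i+1][j], dp[i][j−1]):
dp[1][15] = 11. A witness is rfxqfxfqxfr at positions 1,2,3,4,6,7,8,9,11,13,14.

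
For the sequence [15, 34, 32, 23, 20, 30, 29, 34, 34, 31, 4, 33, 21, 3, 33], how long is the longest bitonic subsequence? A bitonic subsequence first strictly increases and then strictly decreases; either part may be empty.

One longest bitonic subsequence is 15, 34, 32, 30, 29, 21, 3 (positions 1,2,3,6,7,13,14): it rises to 34 then falls. Length 7 is optimal.

7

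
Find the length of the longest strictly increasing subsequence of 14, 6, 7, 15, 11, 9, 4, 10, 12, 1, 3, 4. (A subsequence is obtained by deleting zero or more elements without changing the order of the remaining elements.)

Scanning left to right, the best length ending at each element is: 14→1, 6→1, 7→2, 15→3, 11→3, 9→3, 4→1, 10→4, 12→5, 1→1, 3→2, 4→3.
So the longest increasing subsequence has length 5, e.g. 6, 7, 9, 10, 12.

5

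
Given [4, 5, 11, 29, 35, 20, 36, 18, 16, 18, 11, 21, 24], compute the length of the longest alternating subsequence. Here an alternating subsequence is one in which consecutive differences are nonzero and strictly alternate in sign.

A longest alternating subsequence is 4, 29, 20, 36, 16, 18, 11, 21 (positions 1,4,6,7,9,10,11,12); its 7 consecutive differences strictly alternate in sign, and length 8 is optimal.

8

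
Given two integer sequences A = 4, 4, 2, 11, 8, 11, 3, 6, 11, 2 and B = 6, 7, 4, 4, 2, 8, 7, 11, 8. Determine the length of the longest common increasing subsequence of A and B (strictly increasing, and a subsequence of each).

3

For each value that appears in both, track the longest common increasing run ending there.
The best achievable length is 3; one witness is 4, 8, 11 (A-positions 1,5,6, B-positions 3,6,8).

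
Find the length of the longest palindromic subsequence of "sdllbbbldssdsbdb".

9

One longest palindromic subsequence is sdlbbblds (positions 1,2,4,5,6,7,8,12,13); it reads the same forward and backward, and the interval DP gives dp[1][16] = 9.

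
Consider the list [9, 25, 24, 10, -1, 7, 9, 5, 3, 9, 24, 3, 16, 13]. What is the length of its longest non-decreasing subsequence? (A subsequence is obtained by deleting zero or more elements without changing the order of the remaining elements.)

5

Let dp[i] be the longest non-decreasing subsequence ending at position i. Then dp = [1, 2, 2, 2, 1, 2, 3, 2, 2, 4, 5, 3, 5, 5].
The maximum is 5; one witness is -1, 7, 9, 9, 24 at positions 5,6,7,10,11.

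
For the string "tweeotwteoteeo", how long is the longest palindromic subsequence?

Using dp[i][j] = 2 + dp[i+1][j−1] if the ends match, else max(dp[i+1][j], dp[i][j−1]):
dp[1][14] = 9. A witness is eeotwtoee at positions 3,4,5,6,7,8,10,12,13.

9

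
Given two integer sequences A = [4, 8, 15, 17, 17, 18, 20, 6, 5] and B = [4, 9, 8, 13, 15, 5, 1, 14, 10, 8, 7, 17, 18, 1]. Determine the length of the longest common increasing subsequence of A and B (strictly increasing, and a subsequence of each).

For each value that appears in both, track the longest common increasing run ending there.
The best achievable length is 5; one witness is 4, 8, 15, 17, 18 (A-positions 1,2,3,4,6, B-positions 1,3,5,12,13).

5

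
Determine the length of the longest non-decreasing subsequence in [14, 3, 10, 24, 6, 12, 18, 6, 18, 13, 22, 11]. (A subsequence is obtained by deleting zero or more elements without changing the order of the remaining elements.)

6

One longest non-decreasing subsequence is 3, 10, 12, 18, 18, 22 (positions 2,3,6,7,9,11), of length 6; no longer one exists.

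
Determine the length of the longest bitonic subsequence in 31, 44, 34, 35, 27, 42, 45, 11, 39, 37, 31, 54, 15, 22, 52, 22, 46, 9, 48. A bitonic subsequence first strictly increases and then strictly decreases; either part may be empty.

One longest bitonic subsequence is 31, 34, 35, 42, 45, 39, 37, 31, 22, 9 (positions 1,3,4,6,7,9,10,11,16,18): it rises to 45 then falls. Length 10 is optimal.

10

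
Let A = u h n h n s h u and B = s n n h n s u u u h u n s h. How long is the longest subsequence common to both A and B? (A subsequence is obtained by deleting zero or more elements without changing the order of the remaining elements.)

6

Backtracking the LCS table gives one alignment: h (A2,B4) → n (A3,B5) → h (A4,B10) → n (A5,B12) → s (A6,B13) → h (A7,B14).
So the longest common subsequence has length 6.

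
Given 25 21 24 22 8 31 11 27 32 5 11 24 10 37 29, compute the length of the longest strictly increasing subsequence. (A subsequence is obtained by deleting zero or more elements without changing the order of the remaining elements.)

5

Scanning left to right, the best length ending at each element is: 25→1, 21→1, 24→2, 22→2, 8→1, 31→3, 11→2, 27→3, 32→4, 5→1, 11→2, 24→3, 10→2, 37→5, 29→4.
So the longest increasing subsequence has length 5, e.g. 21, 24, 31, 32, 37.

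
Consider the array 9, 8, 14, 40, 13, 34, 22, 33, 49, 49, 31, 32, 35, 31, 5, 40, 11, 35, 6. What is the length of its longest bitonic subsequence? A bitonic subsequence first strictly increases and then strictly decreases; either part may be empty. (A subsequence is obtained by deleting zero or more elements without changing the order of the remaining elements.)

9

Let inc[i] be the LIS ending at i and dec[i] the longest strictly decreasing subsequence starting at i. inc = [1, 1, 2, 3, 2, 3, 3, 4, 5, 5, 4, 5, 6, 4, 1, 7, 2, 6, 2], dec = [3, 2, 4, 7, 3, 6, 3, 5, 5, 5, 3, 4, 4, 3, 1, 3, 2, 2, 1].
max_i inc[i]+dec[i]−1 = 9, with one witness 9, 14, 40, 34, 33, 32, 31, 11, 6.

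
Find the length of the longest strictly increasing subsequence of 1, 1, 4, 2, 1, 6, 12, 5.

Scanning left to right, the best length ending at each element is: 1→1, 1→1, 4→2, 2→2, 1→1, 6→3, 12→4, 5→3.
So the longest increasing subsequence has length 4, e.g. 1, 4, 6, 12.

4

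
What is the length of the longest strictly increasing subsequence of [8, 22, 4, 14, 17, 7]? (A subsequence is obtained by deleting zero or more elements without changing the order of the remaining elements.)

3

Let dp[i] be the longest increasing subsequence ending at position i. Then dp = [1, 2, 1, 2, 3, 2].
The maximum is 3; one witness is 8, 14, 17 at positions 1,4,5.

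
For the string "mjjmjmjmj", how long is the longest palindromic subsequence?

One longest palindromic subsequence is jmjmjmj (positions 2,4,5,6,7,8,9); it reads the same forward and backward, and the interval DP gives dp[1][9] = 7.

7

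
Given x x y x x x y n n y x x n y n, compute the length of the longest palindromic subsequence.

10

Using dp[i][j] = 2 + dp[i+1][j−1] if the ends match, else max(dp[i+1][j], dp[i][j−1]):
dp[1][15] = 10. A witness is yxxynnyxxy at positions 3,5,6,7,8,9,10,11,12,14.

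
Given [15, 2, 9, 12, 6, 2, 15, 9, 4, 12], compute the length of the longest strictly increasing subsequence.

4

One longest increasing subsequence is 2, 9, 12, 15 (positions 2,3,4,7), of length 4; no longer one exists.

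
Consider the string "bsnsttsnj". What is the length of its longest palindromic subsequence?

6

Using dp[i][j] = 2 + dp[i+1][j−1] if the ends match, else max(dp[i+1][j], dp[i][j−1]):
dp[1][9] = 6. A witness is nsttsn at positions 3,4,5,6,7,8.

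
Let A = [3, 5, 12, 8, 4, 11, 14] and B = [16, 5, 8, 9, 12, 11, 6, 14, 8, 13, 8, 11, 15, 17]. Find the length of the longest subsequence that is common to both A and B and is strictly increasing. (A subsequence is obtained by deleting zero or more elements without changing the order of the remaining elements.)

A longest common strictly increasing subsequence is 5, 8, 11, 14 (length 4); it appears in order in both A and B, and no longer such subsequence exists.

4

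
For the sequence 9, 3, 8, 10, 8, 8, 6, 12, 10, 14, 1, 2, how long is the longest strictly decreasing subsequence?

Let dp[i] be the longest decreasing subsequence ending at position i. Then dp = [1, 2, 2, 1, 2, 2, 3, 1, 2, 1, 4, 4].
The maximum is 4; one witness is 9, 8, 6, 1 at positions 1,3,7,11.

4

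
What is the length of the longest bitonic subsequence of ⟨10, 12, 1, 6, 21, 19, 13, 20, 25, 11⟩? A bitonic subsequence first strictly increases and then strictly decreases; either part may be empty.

One longest bitonic subsequence is 10, 12, 21, 19, 13, 11 (positions 1,2,5,6,7,10): it rises to 21 then falls. Length 6 is optimal.

6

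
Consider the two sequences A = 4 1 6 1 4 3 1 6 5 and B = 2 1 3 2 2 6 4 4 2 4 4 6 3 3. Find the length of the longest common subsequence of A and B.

A longest common subsequence is 1, 6, 4, 3 (length 4); the LCS DP confirms no longer common subsequence exists.

4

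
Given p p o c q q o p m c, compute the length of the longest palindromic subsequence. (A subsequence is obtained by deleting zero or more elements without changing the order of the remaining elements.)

One longest palindromic subsequence is poqqop (positions 2,3,5,6,7,8); it reads the same forward and backward, and the interval DP gives dp[1][10] = 6.

6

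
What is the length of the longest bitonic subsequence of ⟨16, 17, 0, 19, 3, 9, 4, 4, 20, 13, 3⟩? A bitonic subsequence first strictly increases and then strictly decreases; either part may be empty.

6

One longest bitonic subsequence is 16, 17, 19, 9, 4, 3 (positions 1,2,4,6,8,11): it rises to 19 then falls. Length 6 is optimal.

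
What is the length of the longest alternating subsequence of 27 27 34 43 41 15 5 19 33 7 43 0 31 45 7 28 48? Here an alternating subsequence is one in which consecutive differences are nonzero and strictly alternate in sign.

Track the best alternating length ending on an up-step vs a down-step at each position: up/down = 1/1, 1/1, 2/1, 2/1, 2/3, 1/3, 1/3, 4/3, 4/3, 4/5, 6/1, 1/7, 8/7, 8/1, 8/9, 10/9, 10/1.
The maximum over both is 10; one such subsequence is 27, 34, 15, 19, 7, 43, 0, 31, 7, 28.

10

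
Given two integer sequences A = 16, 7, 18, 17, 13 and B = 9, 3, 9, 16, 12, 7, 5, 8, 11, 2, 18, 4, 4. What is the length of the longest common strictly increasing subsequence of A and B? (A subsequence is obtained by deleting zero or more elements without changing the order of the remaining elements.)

2

For each value that appears in both, track the longest common increasing run ending there.
The best achievable length is 2; one witness is 16, 18 (A-positions 1,3, B-positions 4,11).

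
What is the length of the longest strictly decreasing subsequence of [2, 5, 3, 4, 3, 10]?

3

One longest decreasing subsequence is 5, 4, 3 (positions 2,4,5), of length 3; no longer one exists.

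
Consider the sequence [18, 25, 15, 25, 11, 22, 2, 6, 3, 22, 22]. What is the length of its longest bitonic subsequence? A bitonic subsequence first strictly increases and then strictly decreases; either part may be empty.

6

Let inc[i] be the LIS ending at i and dec[i] the longest strictly decreasing subsequence starting at i. inc = [1, 2, 1, 2, 1, 2, 1, 2, 2, 3, 3], dec = [5, 5, 4, 4, 3, 3, 1, 2, 1, 1, 1].
max_i inc[i]+dec[i]−1 = 6, with one witness 18, 25, 15, 11, 6, 3.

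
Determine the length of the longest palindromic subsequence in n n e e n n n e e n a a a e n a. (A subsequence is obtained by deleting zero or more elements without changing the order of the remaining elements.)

11

One longest palindromic subsequence is nneennneenn (positions 1,2,3,4,5,6,7,8,9,10,15); it reads the same forward and backward, and the interval DP gives dp[1][16] = 11.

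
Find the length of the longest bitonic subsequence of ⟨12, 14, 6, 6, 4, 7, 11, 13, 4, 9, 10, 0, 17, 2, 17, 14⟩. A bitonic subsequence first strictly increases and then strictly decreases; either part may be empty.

One longest bitonic subsequence is 6, 7, 11, 13, 10, 2 (positions 3,6,7,8,11,14): it rises to 13 then falls. Length 6 is optimal.

6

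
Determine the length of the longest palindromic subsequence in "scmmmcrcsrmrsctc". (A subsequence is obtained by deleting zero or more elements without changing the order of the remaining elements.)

9

Using dp[i][j] = 2 + dp[i+1][j−1] if the ends match, else max(dp[i+1][j], dp[i][j−1]):
dp[1][16] = 9. A witness is ccsrmrscc at positions 2,8,9,10,11,12,13,14,16.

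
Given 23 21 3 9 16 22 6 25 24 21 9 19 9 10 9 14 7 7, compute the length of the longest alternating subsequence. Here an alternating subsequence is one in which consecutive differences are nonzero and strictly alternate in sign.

Track the best alternating length ending on an up-step vs a down-step at each position: up/down = 1/1, 1/2, 1/2, 3/2, 3/2, 3/2, 3/4, 5/1, 5/6, 5/6, 5/6, 7/6, 5/8, 9/8, 5/10, 11/8, 5/12, 5/12.
The maximum over both is 12; one such subsequence is 23, 3, 9, 6, 25, 9, 19, 9, 10, 9, 14, 7.

12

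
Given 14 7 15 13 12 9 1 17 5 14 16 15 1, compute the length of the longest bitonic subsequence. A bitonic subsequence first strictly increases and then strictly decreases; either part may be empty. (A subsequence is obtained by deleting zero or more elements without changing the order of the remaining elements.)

One longest bitonic subsequence is 14, 15, 13, 12, 9, 5, 1 (positions 1,3,4,5,6,9,13): it rises to 15 then falls. Length 7 is optimal.

7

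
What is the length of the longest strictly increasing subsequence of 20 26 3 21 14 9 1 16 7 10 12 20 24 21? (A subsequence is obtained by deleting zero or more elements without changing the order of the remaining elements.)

Let dp[i] be the longest increasing subsequence ending at position i. Then dp = [1, 2, 1, 2, 2, 2, 1, 3, 2, 3, 4, 5, 6, 6].
The maximum is 6; one witness is 3, 9, 10, 12, 20, 24 at positions 3,6,10,11,12,13.

6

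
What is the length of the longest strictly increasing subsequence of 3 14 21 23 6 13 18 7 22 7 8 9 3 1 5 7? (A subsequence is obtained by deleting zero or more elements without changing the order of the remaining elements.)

5

Scanning left to right, the best length ending at each element is: 3→1, 14→2, 21→3, 23→4, 6→2, 13→3, 18→4, 7→3, 22→5, 7→3, 8→4, 9→5, 3→1, 1→1, 5→2, 7→3.
So the longest increasing subsequence has length 5, e.g. 3, 6, 13, 18, 22.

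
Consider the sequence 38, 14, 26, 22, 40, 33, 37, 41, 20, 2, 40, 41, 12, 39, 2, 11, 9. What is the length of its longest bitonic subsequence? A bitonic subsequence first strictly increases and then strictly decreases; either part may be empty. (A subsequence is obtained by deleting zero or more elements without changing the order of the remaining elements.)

9

One longest bitonic subsequence is 14, 26, 33, 37, 41, 40, 39, 11, 9 (positions 2,3,6,7,8,11,14,16,17): it rises to 41 then falls. Length 9 is optimal.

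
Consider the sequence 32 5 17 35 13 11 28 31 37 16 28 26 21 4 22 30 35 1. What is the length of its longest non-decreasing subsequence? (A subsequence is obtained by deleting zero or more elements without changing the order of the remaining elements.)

7

Scanning left to right, the best length ending at each element is: 32→1, 5→1, 17→2, 35→3, 13→2, 11→2, 28→3, 31→4, 37→5, 16→3, 28→4, 26→4, 21→4, 4→1, 22→5, 30→6, 35→7, 1→1.
So the longest non-decreasing subsequence has length 7, e.g. 5, 13, 16, 21, 22, 30, 35.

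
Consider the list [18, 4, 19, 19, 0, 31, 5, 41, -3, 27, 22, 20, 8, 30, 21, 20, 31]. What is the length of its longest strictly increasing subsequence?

One longest increasing subsequence is 18, 19, 27, 30, 31 (positions 1,3,10,14,17), of length 5; no longer one exists.

5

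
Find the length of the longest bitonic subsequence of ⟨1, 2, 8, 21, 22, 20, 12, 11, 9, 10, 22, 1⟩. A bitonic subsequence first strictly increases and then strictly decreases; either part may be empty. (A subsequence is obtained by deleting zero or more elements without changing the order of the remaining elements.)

10

Let inc[i] be the LIS ending at i and dec[i] the longest strictly decreasing subsequence starting at i. inc = [1, 2, 3, 4, 5, 4, 4, 4, 4, 5, 6, 1], dec = [1, 2, 2, 6, 6, 5, 4, 3, 2, 2, 2, 1].
max_i inc[i]+dec[i]−1 = 10, with one witness 1, 2, 8, 21, 22, 20, 12, 11, 10, 1.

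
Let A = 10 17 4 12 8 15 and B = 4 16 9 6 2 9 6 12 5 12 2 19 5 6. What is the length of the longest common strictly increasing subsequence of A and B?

2

A longest common strictly increasing subsequence is 4, 12 (length 2); it appears in order in both A and B, and no longer such subsequence exists.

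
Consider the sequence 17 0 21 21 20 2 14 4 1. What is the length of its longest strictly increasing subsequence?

One longest increasing subsequence is 0, 2, 14 (positions 2,6,7), of length 3; no longer one exists.

3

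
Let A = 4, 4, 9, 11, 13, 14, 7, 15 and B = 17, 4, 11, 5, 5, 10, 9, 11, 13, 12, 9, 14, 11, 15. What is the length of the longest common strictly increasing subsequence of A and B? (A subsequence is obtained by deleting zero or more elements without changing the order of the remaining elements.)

6

A longest common strictly increasing subsequence is 4, 9, 11, 13, 14, 15 (length 6); it appears in order in both A and B, and no longer such subsequence exists.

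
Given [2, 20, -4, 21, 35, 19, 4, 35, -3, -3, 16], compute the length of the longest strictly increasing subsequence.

4

Let dp[i] be the longest increasing subsequence ending at position i. Then dp = [1, 2, 1, 3, 4, 2, 2, 4, 2, 2, 3].
The maximum is 4; one witness is 2, 20, 21, 35 at positions 1,2,4,5.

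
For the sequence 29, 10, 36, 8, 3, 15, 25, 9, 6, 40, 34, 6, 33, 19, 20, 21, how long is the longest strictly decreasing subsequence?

One longest decreasing subsequence is 29, 10, 8, 3 (positions 1,2,4,5), of length 4; no longer one exists.

4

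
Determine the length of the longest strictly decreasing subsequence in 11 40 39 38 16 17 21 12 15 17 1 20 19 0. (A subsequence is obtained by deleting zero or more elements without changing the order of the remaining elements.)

7

Let dp[i] be the longest decreasing subsequence ending at position i. Then dp = [1, 1, 2, 3, 4, 4, 4, 5, 5, 5, 6, 5, 6, 7].
The maximum is 7; one witness is 40, 39, 38, 16, 12, 1, 0 at positions 2,3,4,5,8,11,14.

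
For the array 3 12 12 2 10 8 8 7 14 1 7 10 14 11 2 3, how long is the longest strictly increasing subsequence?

4

One longest increasing subsequence is 3, 8, 10, 14 (positions 1,6,12,13), of length 4; no longer one exists.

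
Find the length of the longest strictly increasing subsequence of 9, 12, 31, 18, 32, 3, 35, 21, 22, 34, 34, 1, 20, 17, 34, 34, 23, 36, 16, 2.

Scanning left to right, the best length ending at each element is: 9→1, 12→2, 31→3, 18→3, 32→4, 3→1, 35→5, 21→4, 22→5, 34→6, 34→6, 1→1, 20→4, 17→3, 34→6, 34→6, 23→6, 36→7, 16→3, 2→2.
So the longest increasing subsequence has length 7, e.g. 9, 12, 18, 21, 22, 34, 36.

7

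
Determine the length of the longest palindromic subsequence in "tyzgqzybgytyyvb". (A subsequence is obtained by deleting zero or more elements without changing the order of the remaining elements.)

One longest palindromic subsequence is tygbgyt (positions 1,2,4,8,9,10,11); it reads the same forward and backward, and the interval DP gives dp[1][15] = 7.

7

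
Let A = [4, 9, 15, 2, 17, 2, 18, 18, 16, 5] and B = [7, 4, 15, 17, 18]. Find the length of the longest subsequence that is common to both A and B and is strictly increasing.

4

A longest common strictly increasing subsequence is 4, 15, 17, 18 (length 4); it appears in order in both A and B, and no longer such subsequence exists.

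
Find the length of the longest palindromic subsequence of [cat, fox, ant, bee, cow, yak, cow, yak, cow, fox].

7

Using dp[i][j] = 2 + dp[i+1][j−1] if the ends match, else max(dp[i+1][j], dp[i][j−1]):
dp[1][10] = 7. A witness is fox cow yak cow yak cow fox at positions 2,5,6,7,8,9,10.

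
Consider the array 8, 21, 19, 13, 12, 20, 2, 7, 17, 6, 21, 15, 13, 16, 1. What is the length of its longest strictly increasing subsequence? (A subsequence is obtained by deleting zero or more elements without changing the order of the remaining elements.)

4

Let dp[i] be the longest increasing subsequence ending at position i. Then dp = [1, 2, 2, 2, 2, 3, 1, 2, 3, 2, 4, 3, 3, 4, 1].
The maximum is 4; one witness is 8, 19, 20, 21 at positions 1,3,6,11.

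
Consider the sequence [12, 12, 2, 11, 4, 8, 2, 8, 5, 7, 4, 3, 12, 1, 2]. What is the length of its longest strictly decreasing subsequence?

7

Scanning left to right, the best length ending at each element is: 12→1, 12→1, 2→2, 11→2, 4→3, 8→3, 2→4, 8→3, 5→4, 7→4, 4→5, 3→6, 12→1, 1→7, 2→7.
So the longest decreasing subsequence has length 7, e.g. 12, 11, 8, 5, 4, 3, 1.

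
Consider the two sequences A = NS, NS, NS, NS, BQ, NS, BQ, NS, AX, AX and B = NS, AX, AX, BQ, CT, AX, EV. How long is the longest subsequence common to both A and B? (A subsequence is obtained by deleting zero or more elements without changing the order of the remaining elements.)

Backtracking the LCS table gives one alignment: NS (A1,B1) → BQ (A5,B4) → AX (A9,B6).
So the longest common subsequence has length 3.

3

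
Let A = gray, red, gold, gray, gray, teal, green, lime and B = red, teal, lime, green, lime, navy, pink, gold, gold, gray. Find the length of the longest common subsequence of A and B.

A longest common subsequence is red, teal, green, lime (length 4); the LCS DP confirms no longer common subsequence exists.

4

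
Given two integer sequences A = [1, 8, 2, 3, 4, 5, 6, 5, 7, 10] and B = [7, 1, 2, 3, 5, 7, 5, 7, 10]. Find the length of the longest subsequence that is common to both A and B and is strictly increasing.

6

For each value that appears in both, track the longest common increasing run ending there.
The best achievable length is 6; one witness is 1, 2, 3, 5, 7, 10 (A-positions 1,3,4,6,9,10, B-positions 2,3,4,5,6,9).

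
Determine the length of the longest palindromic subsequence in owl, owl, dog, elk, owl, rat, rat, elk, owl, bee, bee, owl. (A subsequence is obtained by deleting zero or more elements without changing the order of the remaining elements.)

8

One longest palindromic subsequence is owl owl elk rat rat elk owl owl (positions 1,2,4,6,7,8,9,12); it reads the same forward and backward, and the interval DP gives dp[1][12] = 8.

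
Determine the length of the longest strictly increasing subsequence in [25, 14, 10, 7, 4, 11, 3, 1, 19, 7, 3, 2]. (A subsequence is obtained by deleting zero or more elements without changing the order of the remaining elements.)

Scanning left to right, the best length ending at each element is: 25→1, 14→1, 10→1, 7→1, 4→1, 11→2, 3→1, 1→1, 19→3, 7→2, 3→2, 2→2.
So the longest increasing subsequence has length 3, e.g. 10, 11, 19.

3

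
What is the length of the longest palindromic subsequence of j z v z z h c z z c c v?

One longest palindromic subsequence is vzzczzv (positions 3,4,5,7,8,9,12); it reads the same forward and backward, and the interval DP gives dp[1][12] = 7.

7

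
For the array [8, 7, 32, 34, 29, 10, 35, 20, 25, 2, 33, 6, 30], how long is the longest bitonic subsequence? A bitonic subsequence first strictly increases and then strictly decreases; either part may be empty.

One longest bitonic subsequence is 8, 32, 34, 29, 25, 6 (positions 1,3,4,5,9,12): it rises to 34 then falls. Length 6 is optimal.

6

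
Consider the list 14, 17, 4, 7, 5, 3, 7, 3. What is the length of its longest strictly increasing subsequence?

3

Let dp[i] be the longest increasing subsequence ending at position i. Then dp = [1, 2, 1, 2, 2, 1, 3, 1].
The maximum is 3; one witness is 4, 5, 7 at positions 3,5,7.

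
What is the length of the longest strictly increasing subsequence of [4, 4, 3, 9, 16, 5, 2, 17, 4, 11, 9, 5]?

4

Let dp[i] be the longest increasing subsequence ending at position i. Then dp = [1, 1, 1, 2, 3, 2, 1, 4, 2, 3, 3, 3].
The maximum is 4; one witness is 4, 9, 16, 17 at positions 1,4,5,8.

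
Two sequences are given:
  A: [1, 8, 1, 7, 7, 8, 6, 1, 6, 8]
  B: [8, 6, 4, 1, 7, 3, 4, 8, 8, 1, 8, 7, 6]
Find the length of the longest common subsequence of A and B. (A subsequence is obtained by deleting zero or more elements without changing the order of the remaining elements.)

A longest common subsequence is 8, 1, 7, 8, 1, 6 (length 6); the LCS DP confirms no longer common subsequence exists.

6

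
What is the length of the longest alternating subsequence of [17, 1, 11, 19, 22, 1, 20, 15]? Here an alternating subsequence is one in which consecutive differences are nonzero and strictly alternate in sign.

6

A longest alternating subsequence is 17, 1, 11, 1, 20, 15 (positions 1,2,3,6,7,8); its 5 consecutive differences strictly alternate in sign, and length 6 is optimal.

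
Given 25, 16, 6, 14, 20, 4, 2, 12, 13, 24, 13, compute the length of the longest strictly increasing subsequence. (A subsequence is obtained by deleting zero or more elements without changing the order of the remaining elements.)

4

Scanning left to right, the best length ending at each element is: 25→1, 16→1, 6→1, 14→2, 20→3, 4→1, 2→1, 12→2, 13→3, 24→4, 13→3.
So the longest increasing subsequence has length 4, e.g. 6, 14, 20, 24.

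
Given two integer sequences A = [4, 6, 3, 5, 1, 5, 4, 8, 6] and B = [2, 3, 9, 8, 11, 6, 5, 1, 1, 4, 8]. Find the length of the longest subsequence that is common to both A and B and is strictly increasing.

3

A longest common strictly increasing subsequence is 3, 5, 8 (length 3); it appears in order in both A and B, and no longer such subsequence exists.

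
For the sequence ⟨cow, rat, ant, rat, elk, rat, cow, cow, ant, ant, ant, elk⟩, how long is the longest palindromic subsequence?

5

Using dp[i][j] = 2 + dp[i+1][j−1] if the ends match, else max(dp[i+1][j], dp[i][j−1]):
dp[1][12] = 5. A witness is elk ant ant ant elk at positions 5,9,10,11,12.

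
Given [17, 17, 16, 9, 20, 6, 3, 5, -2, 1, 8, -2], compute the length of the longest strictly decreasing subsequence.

7

Let dp[i] be the longest decreasing subsequence ending at position i. Then dp = [1, 1, 2, 3, 1, 4, 5, 5, 6, 6, 4, 7].
The maximum is 7; one witness is 17, 16, 9, 6, 3, 1, -2 at positions 1,3,4,6,7,10,12.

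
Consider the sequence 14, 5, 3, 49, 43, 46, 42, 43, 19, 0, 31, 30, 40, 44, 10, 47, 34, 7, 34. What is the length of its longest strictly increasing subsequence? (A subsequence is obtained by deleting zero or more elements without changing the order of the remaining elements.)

Let dp[i] be the longest increasing subsequence ending at position i. Then dp = [1, 1, 1, 2, 2, 3, 2, 3, 2, 1, 3, 3, 4, 5, 2, 6, 4, 2, 4].
The maximum is 6; one witness is 14, 19, 31, 40, 44, 47 at positions 1,9,11,13,14,16.

6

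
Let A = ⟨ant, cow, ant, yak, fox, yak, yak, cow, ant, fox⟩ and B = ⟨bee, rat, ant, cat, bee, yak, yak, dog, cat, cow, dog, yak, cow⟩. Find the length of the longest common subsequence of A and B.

A longest common subsequence is ant, yak, yak, yak, cow (length 5); the LCS DP confirms no longer common subsequence exists.

5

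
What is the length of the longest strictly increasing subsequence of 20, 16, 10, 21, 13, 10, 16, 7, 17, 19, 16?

Scanning left to right, the best length ending at each element is: 20→1, 16→1, 10→1, 21→2, 13→2, 10→1, 16→3, 7→1, 17→4, 19→5, 16→3.
So the longest increasing subsequence has length 5, e.g. 10, 13, 16, 17, 19.

5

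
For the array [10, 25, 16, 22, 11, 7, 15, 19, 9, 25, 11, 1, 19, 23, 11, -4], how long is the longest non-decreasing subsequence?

6

Let dp[i] be the longest non-decreasing subsequence ending at position i. Then dp = [1, 2, 2, 3, 2, 1, 3, 4, 2, 5, 3, 1, 5, 6, 4, 1].
The maximum is 6; one witness is 10, 11, 15, 19, 19, 23 at positions 1,5,7,8,13,14.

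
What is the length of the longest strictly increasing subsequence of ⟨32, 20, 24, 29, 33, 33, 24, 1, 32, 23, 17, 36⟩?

5

Let dp[i] be the longest increasing subsequence ending at position i. Then dp = [1, 1, 2, 3, 4, 4, 2, 1, 4, 2, 2, 5].
The maximum is 5; one witness is 20, 24, 29, 33, 36 at positions 2,3,4,5,12.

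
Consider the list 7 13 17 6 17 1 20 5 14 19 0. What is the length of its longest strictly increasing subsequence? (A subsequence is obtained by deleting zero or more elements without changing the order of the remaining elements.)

One longest increasing subsequence is 7, 13, 17, 20 (positions 1,2,3,7), of length 4; no longer one exists.

4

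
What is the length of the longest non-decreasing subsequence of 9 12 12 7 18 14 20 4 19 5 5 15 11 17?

Scanning left to right, the best length ending at each element is: 9→1, 12→2, 12→3, 7→1, 18→4, 14→4, 20→5, 4→1, 19→5, 5→2, 5→3, 15→5, 11→4, 17→6.
So the longest non-decreasing subsequence has length 6, e.g. 9, 12, 12, 14, 15, 17.

6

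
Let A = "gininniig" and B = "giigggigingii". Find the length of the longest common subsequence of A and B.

A longest common subsequence is giinii (length 6); the LCS DP confirms no longer common subsequence exists.

6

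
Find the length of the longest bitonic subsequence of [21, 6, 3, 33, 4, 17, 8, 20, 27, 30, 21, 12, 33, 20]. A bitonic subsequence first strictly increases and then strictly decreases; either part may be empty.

Let inc[i] be the LIS ending at i and dec[i] the longest strictly decreasing subsequence starting at i. inc = [1, 1, 1, 2, 2, 3, 3, 4, 5, 6, 5, 4, 7, 5], dec = [3, 2, 1, 4, 1, 2, 1, 2, 3, 3, 2, 1, 2, 1].
max_i inc[i]+dec[i]−1 = 8, with one witness 3, 4, 17, 20, 27, 30, 21, 20.

8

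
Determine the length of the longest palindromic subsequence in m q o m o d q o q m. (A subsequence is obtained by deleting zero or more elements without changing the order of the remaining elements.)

Using dp[i][j] = 2 + dp[i+1][j−1] if the ends match, else max(dp[i+1][j], dp[i][j−1]):
dp[1][10] = 7. A witness is mqoqoqm at positions 1,2,3,7,8,9,10.

7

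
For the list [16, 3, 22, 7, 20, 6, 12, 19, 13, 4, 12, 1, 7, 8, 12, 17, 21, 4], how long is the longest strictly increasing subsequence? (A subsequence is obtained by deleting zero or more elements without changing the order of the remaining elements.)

7

One longest increasing subsequence is 3, 6, 7, 8, 12, 17, 21 (positions 2,6,13,14,15,16,17), of length 7; no longer one exists.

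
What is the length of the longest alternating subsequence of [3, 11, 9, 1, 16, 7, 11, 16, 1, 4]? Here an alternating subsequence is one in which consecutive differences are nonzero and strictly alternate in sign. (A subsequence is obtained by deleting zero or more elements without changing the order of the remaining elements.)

Track the best alternating length ending on an up-step vs a down-step at each position: up/down = 1/1, 2/1, 2/3, 1/3, 4/1, 4/5, 6/5, 6/1, 1/7, 8/7.
The maximum over both is 8; one such subsequence is 3, 11, 9, 16, 7, 11, 1, 4.

8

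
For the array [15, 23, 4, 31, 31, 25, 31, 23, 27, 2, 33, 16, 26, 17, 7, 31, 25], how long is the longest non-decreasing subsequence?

Scanning left to right, the best length ending at each element is: 15→1, 23→2, 4→1, 31→3, 31→4, 25→3, 31→5, 23→3, 27→4, 2→1, 33→6, 16→2, 26→4, 17→3, 7→2, 31→6, 25→4.
So the longest non-decreasing subsequence has length 6, e.g. 15, 23, 31, 31, 31, 33.

6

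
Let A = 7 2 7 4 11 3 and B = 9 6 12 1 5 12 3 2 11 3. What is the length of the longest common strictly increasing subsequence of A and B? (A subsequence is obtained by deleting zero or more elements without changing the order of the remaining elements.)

2

A longest common strictly increasing subsequence is 2, 11 (length 2); it appears in order in both A and B, and no longer such subsequence exists.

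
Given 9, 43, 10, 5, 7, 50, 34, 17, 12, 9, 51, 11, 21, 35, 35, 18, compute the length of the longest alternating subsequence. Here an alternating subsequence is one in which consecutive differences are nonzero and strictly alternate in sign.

A longest alternating subsequence is 9, 43, 10, 50, 34, 51, 11, 21, 18 (positions 1,2,3,6,7,11,12,13,16); its 8 consecutive differences strictly alternate in sign, and length 9 is optimal.

9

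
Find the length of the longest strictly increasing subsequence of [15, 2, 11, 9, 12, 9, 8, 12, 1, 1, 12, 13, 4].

4

Let dp[i] be the longest increasing subsequence ending at position i. Then dp = [1, 1, 2, 2, 3, 2, 2, 3, 1, 1, 3, 4, 2].
The maximum is 4; one witness is 2, 11, 12, 13 at positions 2,3,5,12.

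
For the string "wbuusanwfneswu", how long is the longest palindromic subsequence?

One longest palindromic subsequence is usnfnsu (positions 3,5,7,9,10,12,14); it reads the same forward and backward, and the interval DP gives dp[1][14] = 7.

7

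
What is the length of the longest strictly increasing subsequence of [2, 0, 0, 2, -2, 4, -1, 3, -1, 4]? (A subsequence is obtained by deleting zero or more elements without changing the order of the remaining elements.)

4

Let dp[i] be the longest increasing subsequence ending at position i. Then dp = [1, 1, 1, 2, 1, 3, 2, 3, 2, 4].
The maximum is 4; one witness is 0, 2, 3, 4 at positions 2,4,8,10.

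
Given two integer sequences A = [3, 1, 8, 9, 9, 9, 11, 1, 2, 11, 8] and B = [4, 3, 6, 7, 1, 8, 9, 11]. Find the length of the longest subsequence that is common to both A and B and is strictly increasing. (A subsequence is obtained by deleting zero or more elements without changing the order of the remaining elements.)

For each value that appears in both, track the longest common increasing run ending there.
The best achievable length is 4; one witness is 3, 8, 9, 11 (A-positions 1,3,4,7, B-positions 2,6,7,8).

4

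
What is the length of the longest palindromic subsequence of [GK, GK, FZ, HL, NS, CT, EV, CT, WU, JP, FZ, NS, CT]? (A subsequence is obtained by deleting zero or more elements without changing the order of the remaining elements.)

Using dp[i][j] = 2 + dp[i+1][j−1] if the ends match, else max(dp[i+1][j], dp[i][j−1]):
dp[1][13] = 5. A witness is NS CT EV CT NS at positions 5,6,7,8,12.

5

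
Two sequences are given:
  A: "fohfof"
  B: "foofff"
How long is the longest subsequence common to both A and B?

A longest common subsequence is foff (length 4); the LCS DP confirms no longer common subsequence exists.

4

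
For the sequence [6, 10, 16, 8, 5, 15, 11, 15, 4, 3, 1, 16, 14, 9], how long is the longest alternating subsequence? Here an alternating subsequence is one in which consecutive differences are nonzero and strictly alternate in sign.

Track the best alternating length ending on an up-step vs a down-step at each position: up/down = 1/1, 2/1, 2/1, 2/3, 1/3, 4/3, 4/5, 6/3, 1/7, 1/7, 1/7, 8/1, 8/9, 8/9.
The maximum over both is 9; one such subsequence is 6, 10, 8, 15, 11, 15, 4, 16, 14.

9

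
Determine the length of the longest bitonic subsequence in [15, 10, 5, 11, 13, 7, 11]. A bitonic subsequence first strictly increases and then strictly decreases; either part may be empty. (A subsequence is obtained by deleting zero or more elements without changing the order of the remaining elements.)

One longest bitonic subsequence is 10, 11, 13, 11 (positions 2,4,5,7): it rises to 13 then falls. Length 4 is optimal.

4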